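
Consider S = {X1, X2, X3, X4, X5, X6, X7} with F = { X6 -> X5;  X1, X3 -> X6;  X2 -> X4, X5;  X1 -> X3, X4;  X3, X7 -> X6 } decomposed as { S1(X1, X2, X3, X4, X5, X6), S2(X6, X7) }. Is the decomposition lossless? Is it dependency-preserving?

lossy and not dependency-preserving

Lossless test: (X6)⁺ = {X5, X6}, which is a superkey of neither fragment — lossy.
Dependency preservation: the restricted closure of {X3, X7} across the fragments never reaches {X6}, so X3, X7 → X6 cannot be enforced without a join — not preserved.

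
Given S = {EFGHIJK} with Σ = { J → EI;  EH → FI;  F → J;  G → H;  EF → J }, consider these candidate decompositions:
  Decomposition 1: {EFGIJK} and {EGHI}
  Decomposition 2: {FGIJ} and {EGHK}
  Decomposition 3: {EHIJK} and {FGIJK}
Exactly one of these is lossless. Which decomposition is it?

Decomposition 1: common = {EGI}, closure = {EFGHIJ} → lossless.
Decomposition 2: common = {G}, closure = {GH} → lossy.
Decomposition 3: common = {IJK}, closure = {EIJK} → lossy.

Decomposition 1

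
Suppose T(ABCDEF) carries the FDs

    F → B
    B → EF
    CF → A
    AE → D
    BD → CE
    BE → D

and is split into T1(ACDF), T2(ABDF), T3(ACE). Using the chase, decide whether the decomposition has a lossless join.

Chase test. Columns are ABCDEF; row i has aⱼ where attribute j ∈ Ti, else bᵢⱼ.
Initial tableau (one row per fragment):
  row 1: a1 b12 a3 a4 b15 a6
  row 2: a1 a2 b23 a4 b25 a6
  row 3: a1 b32 a3 b34 a5 b36
Rows 1 and 2 agree on F; apply F→B and equate their B entries.
Rows 1 and 2 agree on B; apply B→EF and equate their EF entries.
Rows 1 and 2 agree on BD; apply BD→CE and equate their CE entries.
No row becomes fully distinguished — the join is lossy.

No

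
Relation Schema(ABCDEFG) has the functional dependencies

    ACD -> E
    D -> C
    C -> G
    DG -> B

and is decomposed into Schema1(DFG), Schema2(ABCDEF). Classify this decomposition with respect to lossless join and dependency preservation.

Lossless test: (DF)⁺ = {BCDFG}, which contains all of one fragment — lossless.
Dependency preservation: the restricted closure of {C} across the fragments never reaches {G}, so C → G cannot be enforced without a join — not preserved.

lossless but not dependency-preserving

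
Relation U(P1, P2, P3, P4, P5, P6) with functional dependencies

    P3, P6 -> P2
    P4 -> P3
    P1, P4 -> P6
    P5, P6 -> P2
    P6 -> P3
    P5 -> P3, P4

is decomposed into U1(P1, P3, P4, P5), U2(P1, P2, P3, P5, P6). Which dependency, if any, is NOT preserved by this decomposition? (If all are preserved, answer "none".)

P1, P4 -> P6

Check P1, P4 → P6: no single fragment contains all of {P1, P4, P6}, and the restricted closure of {P1, P4} across the fragments never reaches {P6}.
P3, P6 → P2 is preserved.
P4 → P3 is preserved.
P5, P6 → P2 is preserved.
P6 → P3 is preserved.
P5 → P3, P4 is preserved.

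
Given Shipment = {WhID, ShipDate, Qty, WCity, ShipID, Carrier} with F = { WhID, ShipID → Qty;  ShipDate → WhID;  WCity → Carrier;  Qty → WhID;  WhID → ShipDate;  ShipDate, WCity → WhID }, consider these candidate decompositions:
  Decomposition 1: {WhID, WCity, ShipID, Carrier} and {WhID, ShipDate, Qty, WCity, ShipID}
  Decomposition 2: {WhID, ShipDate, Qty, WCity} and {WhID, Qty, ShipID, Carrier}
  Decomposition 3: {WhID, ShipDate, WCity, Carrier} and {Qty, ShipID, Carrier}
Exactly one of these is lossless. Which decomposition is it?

Decomposition 1: common = {WhID, WCity, ShipID}, closure = {WhID, ShipDate, Qty, WCity, ShipID, Carrier} → lossless.
Decomposition 2: common = {WhID, Qty}, closure = {WhID, ShipDate, Qty} → lossy.
Decomposition 3: common = {Carrier}, closure = {Carrier} → lossy.

Decomposition 1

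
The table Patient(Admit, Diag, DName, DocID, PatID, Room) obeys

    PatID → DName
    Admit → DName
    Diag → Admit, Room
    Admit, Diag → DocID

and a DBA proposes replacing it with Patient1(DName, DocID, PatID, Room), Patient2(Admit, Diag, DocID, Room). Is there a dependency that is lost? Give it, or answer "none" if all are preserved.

Check Admit → DName: no single fragment contains all of {Admit, DName}, and the restricted closure of {Admit} across the fragments never reaches {DName}.
PatID → DName is preserved.
Diag → Admit, Room is preserved.
Admit, Diag → DocID is preserved.

Admit → DName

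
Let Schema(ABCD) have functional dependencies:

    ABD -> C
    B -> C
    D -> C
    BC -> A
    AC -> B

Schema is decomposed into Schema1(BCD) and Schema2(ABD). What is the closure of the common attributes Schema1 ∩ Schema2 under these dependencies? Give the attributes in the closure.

ABCD

Schema1 ∩ Schema2 = {BD}.
B → C applies, adding C
BC → A applies, adding A
Closure: {ABCD}.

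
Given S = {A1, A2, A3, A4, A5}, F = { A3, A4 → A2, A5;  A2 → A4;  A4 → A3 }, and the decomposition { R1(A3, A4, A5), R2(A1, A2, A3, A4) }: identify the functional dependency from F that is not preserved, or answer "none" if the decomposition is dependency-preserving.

A3, A4 → A2, A5: restricted closure across fragments reaches A2, A5.
A2 → A4 lies within R2.
A4 → A3 lies within R1.
Every dependency is enforceable on the fragments, so the decomposition is dependency-preserving.

none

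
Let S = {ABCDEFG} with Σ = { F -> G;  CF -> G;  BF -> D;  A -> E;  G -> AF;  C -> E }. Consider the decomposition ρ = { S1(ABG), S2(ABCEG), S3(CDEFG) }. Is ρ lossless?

No

Chase test. Columns are ABCDEFG; row i has aⱼ where attribute j ∈ Si, else bᵢⱼ.
Initial tableau (one row per fragment):
  row 1: a1 a2 b13 b14 b15 b16 a7
  row 2: a1 a2 a3 b24 a5 b26 a7
  row 3: b31 b32 a3 a4 a5 a6 a7
Rows 1 and 2 agree on A; apply A→E and equate their E entries.
Rows 1 and 2 agree on G; apply G→AF and equate their AF entries.
Rows 1 and 3 agree on G; apply G→AF and equate their AF entries.
Rows 1 and 2 agree on BF; apply BF→D and equate their D entries.
No row becomes fully distinguished — the join is lossy.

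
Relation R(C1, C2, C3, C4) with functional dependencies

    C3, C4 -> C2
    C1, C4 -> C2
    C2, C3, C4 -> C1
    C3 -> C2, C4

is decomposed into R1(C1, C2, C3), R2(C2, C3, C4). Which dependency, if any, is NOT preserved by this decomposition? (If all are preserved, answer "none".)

C1, C4 -> C2

Check C1, C4 → C2: no single fragment contains all of {C1, C2, C4}, and the restricted closure of {C1, C4} across the fragments never reaches {C2}.
C3, C4 → C2 is preserved.
C2, C3, C4 → C1 is preserved.
C3 → C2, C4 is preserved.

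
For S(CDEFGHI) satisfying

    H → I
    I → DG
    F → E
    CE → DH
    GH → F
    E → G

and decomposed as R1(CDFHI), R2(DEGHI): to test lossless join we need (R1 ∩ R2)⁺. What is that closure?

DEFGHI

R1 ∩ R2 = {DHI}.
I → DG applies, adding G
GH → F applies, adding F
F → E applies, adding E
Closure: {DEFGHI}.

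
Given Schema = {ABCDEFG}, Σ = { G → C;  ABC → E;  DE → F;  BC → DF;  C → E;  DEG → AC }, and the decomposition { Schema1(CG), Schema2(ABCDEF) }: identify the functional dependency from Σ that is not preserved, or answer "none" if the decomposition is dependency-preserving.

Check DEG → AC: no single fragment contains all of {ACDEG}, and the restricted closure of {DEG} across the fragments never reaches {AC}.
G → C is preserved.
ABC → E is preserved.
DE → F is preserved.
BC → DF is preserved.
C → E is preserved.

DEG → AC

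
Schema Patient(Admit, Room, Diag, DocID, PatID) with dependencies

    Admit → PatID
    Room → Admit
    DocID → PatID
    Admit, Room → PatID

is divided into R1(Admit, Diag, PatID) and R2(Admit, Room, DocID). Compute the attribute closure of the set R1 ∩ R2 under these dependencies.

Admit, PatID

R1 ∩ R2 = {Admit}.
Admit → PatID applies, adding PatID
Closure: {Admit, PatID}.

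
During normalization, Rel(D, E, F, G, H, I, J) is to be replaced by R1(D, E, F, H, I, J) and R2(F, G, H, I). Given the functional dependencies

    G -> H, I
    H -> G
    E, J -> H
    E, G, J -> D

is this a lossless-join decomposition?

Yes

Common attributes: R1 ∩ R2 = {F, H, I}.
Closure of {F, H, I}: H → G applies, adding G. So (F, H, I)⁺ = {F, G, H, I}.
This closure contains every attribute of R2, so R1 ∩ R2 → R2. The join is lossless.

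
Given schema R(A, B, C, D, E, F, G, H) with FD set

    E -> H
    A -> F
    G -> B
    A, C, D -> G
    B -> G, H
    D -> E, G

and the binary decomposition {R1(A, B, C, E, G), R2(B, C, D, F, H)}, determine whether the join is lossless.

No

Common attributes: R1 ∩ R2 = {B, C}.
Closure of {B, C}: B → G, H applies, adding G, H. So (B, C)⁺ = {B, C, G, H}.
The closure contains neither all of R1 = {A, B, C, E, G} nor all of R2 = {B, C, D, F, H}, so the common attributes are not a superkey of either fragment. The join is lossy.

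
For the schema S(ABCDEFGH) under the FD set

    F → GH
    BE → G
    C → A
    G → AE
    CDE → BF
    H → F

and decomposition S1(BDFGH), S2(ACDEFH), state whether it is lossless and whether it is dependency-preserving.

lossy and not dependency-preserving

Lossless test: (DFH)⁺ = {ADEFGH}, which is a superkey of neither fragment — lossy.
Dependency preservation: the restricted closure of {BE} across the fragments never reaches {G}, so BE → G cannot be enforced without a join — not preserved.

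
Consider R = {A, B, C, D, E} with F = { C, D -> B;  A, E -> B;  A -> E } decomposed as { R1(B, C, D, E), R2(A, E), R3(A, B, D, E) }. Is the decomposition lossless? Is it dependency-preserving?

Lossless test (chase): Rows 2 and 3 agree on A, E; apply A, E→B and equate their B entries. No row becomes fully distinguished — the join is lossy.
Dependency preservation: every FD's attributes lie within a single fragment, so each can be enforced locally — preserved.

lossy but dependency-preserving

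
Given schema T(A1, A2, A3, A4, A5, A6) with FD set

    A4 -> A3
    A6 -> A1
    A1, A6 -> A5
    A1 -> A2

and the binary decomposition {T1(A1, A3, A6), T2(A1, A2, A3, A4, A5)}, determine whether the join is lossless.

Common attributes: T1 ∩ T2 = {A1, A3}.
Closure of {A1, A3}: A1 → A2 applies, adding A2. So (A1, A3)⁺ = {A1, A2, A3}.
The closure contains neither all of T1 = {A1, A3, A6} nor all of T2 = {A1, A2, A3, A4, A5}, so the common attributes are not a superkey of either fragment. The join is lossy.

No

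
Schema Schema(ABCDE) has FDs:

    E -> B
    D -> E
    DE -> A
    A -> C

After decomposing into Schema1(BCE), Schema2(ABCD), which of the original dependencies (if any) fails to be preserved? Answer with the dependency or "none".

Check D → E: no single fragment contains all of {DE}, and the restricted closure of {D} across the fragments never reaches {E}.
E → B is preserved.
DE → A is preserved.
A → C is preserved.

D -> E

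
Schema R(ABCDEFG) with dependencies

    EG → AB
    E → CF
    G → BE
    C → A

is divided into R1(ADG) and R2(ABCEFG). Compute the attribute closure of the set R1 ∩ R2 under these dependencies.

R1 ∩ R2 = {AG}.
G → BE applies, adding BE
E → CF applies, adding CF
Closure: {ABCEFG}.

ABCEFG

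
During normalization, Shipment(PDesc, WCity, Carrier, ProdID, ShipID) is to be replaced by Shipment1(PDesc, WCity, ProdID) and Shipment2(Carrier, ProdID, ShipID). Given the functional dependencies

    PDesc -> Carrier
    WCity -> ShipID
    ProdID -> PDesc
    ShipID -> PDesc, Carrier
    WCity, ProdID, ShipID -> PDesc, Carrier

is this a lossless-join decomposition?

No

Common attributes: Shipment1 ∩ Shipment2 = {ProdID}.
Closure of {ProdID}: ProdID → PDesc applies, adding PDesc; PDesc → Carrier applies, adding Carrier. So (ProdID)⁺ = {PDesc, Carrier, ProdID}.
The closure contains neither all of Shipment1 = {PDesc, WCity, ProdID} nor all of Shipment2 = {Carrier, ProdID, ShipID}, so the common attributes are not a superkey of either fragment. The join is lossy.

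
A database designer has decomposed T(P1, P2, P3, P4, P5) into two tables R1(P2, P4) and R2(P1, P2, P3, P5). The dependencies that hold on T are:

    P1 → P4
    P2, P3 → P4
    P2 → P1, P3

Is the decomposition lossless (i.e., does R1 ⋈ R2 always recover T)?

Common attributes: R1 ∩ R2 = {P2}.
Closure of {P2}: P2 → P1, P3 applies, adding P1, P3; P1 → P4 applies, adding P4. So (P2)⁺ = {P1, P2, P3, P4}.
This closure contains every attribute of R1, so R1 ∩ R2 → R1. The join is lossless.

Yes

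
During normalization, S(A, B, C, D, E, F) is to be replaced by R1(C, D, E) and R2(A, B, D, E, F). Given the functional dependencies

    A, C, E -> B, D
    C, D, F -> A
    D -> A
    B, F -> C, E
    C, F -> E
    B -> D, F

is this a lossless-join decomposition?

Common attributes: R1 ∩ R2 = {D, E}.
Closure of {D, E}: D → A applies, adding A. So (D, E)⁺ = {A, D, E}.
The closure contains neither all of R1 = {C, D, E} nor all of R2 = {A, B, D, E, F}, so the common attributes are not a superkey of either fragment. The join is lossy.

No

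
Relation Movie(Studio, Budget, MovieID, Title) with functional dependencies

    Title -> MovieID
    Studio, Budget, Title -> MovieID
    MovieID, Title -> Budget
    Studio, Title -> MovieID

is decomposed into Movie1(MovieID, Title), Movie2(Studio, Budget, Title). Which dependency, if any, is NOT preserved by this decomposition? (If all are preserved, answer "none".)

Title → MovieID lies within Movie1.
Studio, Budget, Title → MovieID: restricted closure across fragments reaches MovieID.
MovieID, Title → Budget: restricted closure across fragments reaches Budget.
Studio, Title → MovieID: restricted closure across fragments reaches MovieID.
Every dependency is enforceable on the fragments, so the decomposition is dependency-preserving.

none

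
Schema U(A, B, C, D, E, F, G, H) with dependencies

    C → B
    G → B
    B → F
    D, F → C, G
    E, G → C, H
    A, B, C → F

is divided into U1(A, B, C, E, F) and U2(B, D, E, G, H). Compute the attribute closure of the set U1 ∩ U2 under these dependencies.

B, E, F

U1 ∩ U2 = {B, E}.
B → F applies, adding F
Closure: {B, E, F}.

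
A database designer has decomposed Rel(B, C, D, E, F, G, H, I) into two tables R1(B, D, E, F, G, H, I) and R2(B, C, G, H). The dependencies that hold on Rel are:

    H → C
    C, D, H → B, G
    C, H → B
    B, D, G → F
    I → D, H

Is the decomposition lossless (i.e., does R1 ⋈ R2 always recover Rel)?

Common attributes: R1 ∩ R2 = {B, G, H}.
Closure of {B, G, H}: H → C applies, adding C. So (B, G, H)⁺ = {B, C, G, H}.
This closure contains every attribute of R2, so R1 ∩ R2 → R2. The join is lossless.

Yes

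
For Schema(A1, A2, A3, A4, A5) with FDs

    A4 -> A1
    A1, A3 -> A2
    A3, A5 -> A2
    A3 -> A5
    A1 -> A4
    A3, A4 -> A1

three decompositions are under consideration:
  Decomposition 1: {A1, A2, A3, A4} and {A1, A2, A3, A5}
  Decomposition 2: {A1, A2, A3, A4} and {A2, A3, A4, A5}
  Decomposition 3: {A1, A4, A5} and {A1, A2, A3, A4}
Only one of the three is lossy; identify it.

Decomposition 3

Decomposition 1: common = {A1, A2, A3}, closure = {A1, A2, A3, A4, A5} → lossless.
Decomposition 2: common = {A2, A3, A4}, closure = {A1, A2, A3, A4, A5} → lossless.
Decomposition 3: common = {A1, A4}, closure = {A1, A4} → lossy.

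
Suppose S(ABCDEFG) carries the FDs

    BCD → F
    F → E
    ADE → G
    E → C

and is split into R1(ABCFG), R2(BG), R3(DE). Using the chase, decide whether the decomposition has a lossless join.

No

Chase test. Columns are ABCDEFG; row i has aⱼ where attribute j ∈ Ri, else bᵢⱼ.
Initial tableau (one row per fragment):
  row 1: a1 a2 a3 b14 b15 a6 a7
  row 2: b21 a2 b23 b24 b25 b26 a7
  row 3: b31 b32 b33 a4 a5 b36 b37
No row becomes fully distinguished — the join is lossy.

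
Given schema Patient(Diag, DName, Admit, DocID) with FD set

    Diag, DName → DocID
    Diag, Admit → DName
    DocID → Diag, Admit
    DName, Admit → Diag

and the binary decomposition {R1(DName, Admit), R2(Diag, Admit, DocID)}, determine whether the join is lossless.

No

Common attributes: R1 ∩ R2 = {Admit}.
No dependency enlarges {Admit}, so (Admit)⁺ = {Admit}.
The closure contains neither all of R1 = {DName, Admit} nor all of R2 = {Diag, Admit, DocID}, so the common attributes are not a superkey of either fragment. The join is lossy.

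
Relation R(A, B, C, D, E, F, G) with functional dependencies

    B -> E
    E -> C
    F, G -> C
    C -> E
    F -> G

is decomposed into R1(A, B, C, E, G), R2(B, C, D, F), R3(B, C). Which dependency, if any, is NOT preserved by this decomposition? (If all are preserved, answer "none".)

F -> G

Check F → G: no single fragment contains all of {F, G}, and the restricted closure of {F} across the fragments never reaches {G}.
B → E is preserved.
E → C is preserved.
F, G → C is preserved.
C → E is preserved.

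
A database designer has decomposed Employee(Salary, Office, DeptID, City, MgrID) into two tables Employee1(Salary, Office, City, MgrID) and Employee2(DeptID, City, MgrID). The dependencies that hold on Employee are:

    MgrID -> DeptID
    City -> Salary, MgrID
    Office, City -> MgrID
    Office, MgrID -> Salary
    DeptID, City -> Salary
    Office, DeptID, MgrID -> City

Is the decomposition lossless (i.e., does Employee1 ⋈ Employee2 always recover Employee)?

Common attributes: Employee1 ∩ Employee2 = {City, MgrID}.
Closure of {City, MgrID}: MgrID → DeptID applies, adding DeptID; City → Salary, MgrID applies, adding Salary. So (City, MgrID)⁺ = {Salary, DeptID, City, MgrID}.
This closure contains every attribute of Employee2, so Employee1 ∩ Employee2 → Employee2. The join is lossless.

Yes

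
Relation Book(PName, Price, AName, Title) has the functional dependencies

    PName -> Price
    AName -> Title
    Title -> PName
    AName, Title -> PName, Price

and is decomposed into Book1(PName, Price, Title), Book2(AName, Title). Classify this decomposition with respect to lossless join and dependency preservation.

lossless and dependency-preserving

Lossless test: (Title)⁺ = {PName, Price, Title}, which contains all of one fragment — lossless.
Dependency preservation: AName, Title → PName, Price is not contained in any single fragment, but the restricted closure of its left-hand side across the fragments still reaches the right-hand side; the remaining FDs each lie inside some fragment. All dependencies are preserved.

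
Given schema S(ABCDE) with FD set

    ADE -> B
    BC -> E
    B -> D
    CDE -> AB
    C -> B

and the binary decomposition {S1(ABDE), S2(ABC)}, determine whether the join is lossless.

Common attributes: S1 ∩ S2 = {AB}.
Closure of {AB}: B → D applies, adding D. So (AB)⁺ = {ABD}.
The closure contains neither all of S1 = {ABDE} nor all of S2 = {ABC}, so the common attributes are not a superkey of either fragment. The join is lossy.

No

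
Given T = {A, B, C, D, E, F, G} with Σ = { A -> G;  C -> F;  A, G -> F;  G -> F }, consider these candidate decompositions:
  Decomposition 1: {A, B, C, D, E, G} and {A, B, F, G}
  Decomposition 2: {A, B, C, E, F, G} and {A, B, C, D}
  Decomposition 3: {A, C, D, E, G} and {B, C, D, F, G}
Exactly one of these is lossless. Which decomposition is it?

Decomposition 1: common = {A, B, G}, closure = {A, B, F, G} → lossless.
Decomposition 2: common = {A, B, C}, closure = {A, B, C, F, G} → lossy.
Decomposition 3: common = {C, D, G}, closure = {C, D, F, G} → lossy.

Decomposition 1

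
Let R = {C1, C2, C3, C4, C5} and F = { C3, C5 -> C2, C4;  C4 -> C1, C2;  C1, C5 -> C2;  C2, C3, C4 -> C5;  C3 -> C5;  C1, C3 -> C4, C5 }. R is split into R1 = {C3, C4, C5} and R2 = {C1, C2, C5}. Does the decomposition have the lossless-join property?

No

Common attributes: R1 ∩ R2 = {C5}.
No dependency enlarges {C5}, so (C5)⁺ = {C5}.
The closure contains neither all of R1 = {C3, C4, C5} nor all of R2 = {C1, C2, C5}, so the common attributes are not a superkey of either fragment. The join is lossy.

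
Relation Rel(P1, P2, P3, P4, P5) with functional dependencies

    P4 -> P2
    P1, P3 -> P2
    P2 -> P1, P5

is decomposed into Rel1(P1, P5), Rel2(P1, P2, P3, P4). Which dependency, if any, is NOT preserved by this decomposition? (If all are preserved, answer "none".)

P2 -> P1, P5

Check P2 → P1, P5: no single fragment contains all of {P1, P2, P5}, and the restricted closure of {P2} across the fragments never reaches {P1, P5}.
P4 → P2 is preserved.
P1, P3 → P2 is preserved.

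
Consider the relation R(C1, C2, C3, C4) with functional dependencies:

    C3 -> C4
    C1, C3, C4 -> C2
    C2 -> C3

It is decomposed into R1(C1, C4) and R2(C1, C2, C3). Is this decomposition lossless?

No

Common attributes: R1 ∩ R2 = {C1}.
No dependency enlarges {C1}, so (C1)⁺ = {C1}.
The closure contains neither all of R1 = {C1, C4} nor all of R2 = {C1, C2, C3}, so the common attributes are not a superkey of either fragment. The join is lossy.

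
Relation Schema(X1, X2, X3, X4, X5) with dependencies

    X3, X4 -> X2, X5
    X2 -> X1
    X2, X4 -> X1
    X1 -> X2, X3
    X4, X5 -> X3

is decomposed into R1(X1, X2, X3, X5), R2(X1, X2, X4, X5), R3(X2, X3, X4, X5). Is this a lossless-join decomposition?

Chase test. Columns are X1, X2, X3, X4, X5; row i has aⱼ where attribute j ∈ Ri, else bᵢⱼ.
Initial tableau (one row per fragment):
  row 1: a1 a2 a3 b14 a5
  row 2: a1 a2 b23 a4 a5
  row 3: b31 a2 a3 a4 a5
Rows 1 and 3 agree on X2; apply X2→X1 and equate their X1 entries.
Rows 1 and 2 agree on X1; apply X1→X2, X3 and equate their X2, X3 entries.
Row 2 is now all distinguished symbols — the join is lossless.

Yes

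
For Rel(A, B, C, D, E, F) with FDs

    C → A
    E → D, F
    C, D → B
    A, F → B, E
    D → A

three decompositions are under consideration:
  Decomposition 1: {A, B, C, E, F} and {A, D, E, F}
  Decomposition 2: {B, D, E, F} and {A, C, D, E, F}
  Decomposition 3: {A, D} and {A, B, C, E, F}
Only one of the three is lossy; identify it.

Decomposition 3

Decomposition 1: common = {A, E, F}, closure = {A, B, D, E, F} → lossless.
Decomposition 2: common = {D, E, F}, closure = {A, B, D, E, F} → lossless.
Decomposition 3: common = {A}, closure = {A} → lossy.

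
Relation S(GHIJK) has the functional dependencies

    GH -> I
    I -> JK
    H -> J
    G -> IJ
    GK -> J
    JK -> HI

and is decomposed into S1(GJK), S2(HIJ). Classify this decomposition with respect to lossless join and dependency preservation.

lossy and not dependency-preserving

Lossless test: (J)⁺ = {J}, which is a superkey of neither fragment — lossy.
Dependency preservation: the restricted closure of {GH} across the fragments never reaches {I}, so GH → I cannot be enforced without a join — not preserved.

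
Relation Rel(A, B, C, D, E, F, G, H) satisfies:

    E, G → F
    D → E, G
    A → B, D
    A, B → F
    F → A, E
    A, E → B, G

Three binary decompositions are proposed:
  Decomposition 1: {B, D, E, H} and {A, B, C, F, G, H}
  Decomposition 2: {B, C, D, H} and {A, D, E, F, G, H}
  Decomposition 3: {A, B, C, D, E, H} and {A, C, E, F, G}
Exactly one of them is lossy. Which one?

Decomposition 1

Decomposition 1: common = {B, H}, closure = {B, H} → lossy.
Decomposition 2: common = {D, H}, closure = {A, B, D, E, F, G, H} → lossless.
Decomposition 3: common = {A, C, E}, closure = {A, B, C, D, E, F, G} → lossless.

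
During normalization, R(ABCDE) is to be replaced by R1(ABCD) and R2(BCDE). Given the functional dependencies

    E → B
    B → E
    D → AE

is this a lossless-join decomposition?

Yes

Common attributes: R1 ∩ R2 = {BCD}.
Closure of {BCD}: B → E applies, adding E; D → AE applies, adding A. So (BCD)⁺ = {ABCDE}.
This closure contains every attribute of R1, so R1 ∩ R2 → R1. The join is lossless.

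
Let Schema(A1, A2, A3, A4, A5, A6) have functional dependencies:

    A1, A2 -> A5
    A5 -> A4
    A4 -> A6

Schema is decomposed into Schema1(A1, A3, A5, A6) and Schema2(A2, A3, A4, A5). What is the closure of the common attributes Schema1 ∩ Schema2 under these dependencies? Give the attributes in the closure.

A3, A4, A5, A6

Schema1 ∩ Schema2 = {A3, A5}.
A5 → A4 applies, adding A4
A4 → A6 applies, adding A6
Closure: {A3, A4, A5, A6}.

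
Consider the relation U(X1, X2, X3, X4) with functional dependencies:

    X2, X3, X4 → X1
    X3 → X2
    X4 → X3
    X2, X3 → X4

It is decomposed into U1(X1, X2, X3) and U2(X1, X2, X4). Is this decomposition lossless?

Common attributes: U1 ∩ U2 = {X1, X2}.
No dependency enlarges {X1, X2}, so (X1, X2)⁺ = {X1, X2}.
The closure contains neither all of U1 = {X1, X2, X3} nor all of U2 = {X1, X2, X4}, so the common attributes are not a superkey of either fragment. The join is lossy.

No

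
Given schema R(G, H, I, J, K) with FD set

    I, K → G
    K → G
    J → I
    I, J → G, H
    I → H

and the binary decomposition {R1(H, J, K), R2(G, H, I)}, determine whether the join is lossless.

No

Common attributes: R1 ∩ R2 = {H}.
No dependency enlarges {H}, so (H)⁺ = {H}.
The closure contains neither all of R1 = {H, J, K} nor all of R2 = {G, H, I}, so the common attributes are not a superkey of either fragment. The join is lossy.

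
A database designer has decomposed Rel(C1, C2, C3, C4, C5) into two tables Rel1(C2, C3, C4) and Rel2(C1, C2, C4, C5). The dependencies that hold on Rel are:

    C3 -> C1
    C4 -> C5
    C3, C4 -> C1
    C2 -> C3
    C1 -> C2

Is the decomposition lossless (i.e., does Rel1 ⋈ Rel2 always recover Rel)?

Common attributes: Rel1 ∩ Rel2 = {C2, C4}.
Closure of {C2, C4}: C4 → C5 applies, adding C5; C2 → C3 applies, adding C3; C3 → C1 applies, adding C1. So (C2, C4)⁺ = {C1, C2, C3, C4, C5}.
This closure contains every attribute of Rel1, so Rel1 ∩ Rel2 → Rel1. The join is lossless.

Yes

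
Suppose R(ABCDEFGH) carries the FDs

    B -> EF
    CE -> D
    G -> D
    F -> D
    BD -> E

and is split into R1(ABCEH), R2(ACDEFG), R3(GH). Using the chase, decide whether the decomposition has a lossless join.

No

Chase test. Columns are ABCDEFGH; row i has aⱼ where attribute j ∈ Ri, else bᵢⱼ.
Initial tableau (one row per fragment):
  row 1: a1 a2 a3 b14 a5 b16 b17 a8
  row 2: a1 b22 a3 a4 a5 a6 a7 b28
  row 3: b31 b32 b33 b34 b35 b36 a7 a8
Rows 1 and 2 agree on CE; apply CE→D and equate their D entries.
Rows 2 and 3 agree on G; apply G→D and equate their D entries.
No row becomes fully distinguished — the join is lossy.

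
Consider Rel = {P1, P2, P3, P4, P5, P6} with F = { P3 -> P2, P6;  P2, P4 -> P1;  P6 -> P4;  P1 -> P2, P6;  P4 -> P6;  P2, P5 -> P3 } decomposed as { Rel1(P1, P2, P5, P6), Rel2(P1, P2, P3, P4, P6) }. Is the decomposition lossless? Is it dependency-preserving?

lossy and not dependency-preserving

Lossless test: (P1, P2, P6)⁺ = {P1, P2, P4, P6}, which is a superkey of neither fragment — lossy.
Dependency preservation: the restricted closure of {P2, P5} across the fragments never reaches {P3}, so P2, P5 → P3 cannot be enforced without a join — not preserved.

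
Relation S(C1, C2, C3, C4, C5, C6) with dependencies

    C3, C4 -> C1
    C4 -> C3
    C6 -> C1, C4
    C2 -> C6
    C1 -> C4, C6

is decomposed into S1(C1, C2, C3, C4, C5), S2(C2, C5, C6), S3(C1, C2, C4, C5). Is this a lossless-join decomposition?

Chase test. Columns are C1, C2, C3, C4, C5, C6; row i has aⱼ where attribute j ∈ Si, else bᵢⱼ.
Initial tableau (one row per fragment):
  row 1: a1 a2 a3 a4 a5 b16
  row 2: b21 a2 b23 b24 a5 a6
  row 3: a1 a2 b33 a4 a5 b36
Rows 1 and 3 agree on C4; apply C4→C3 and equate their C3 entries.
Rows 1 and 2 agree on C2; apply C2→C6 and equate their C6 entries.
Rows 1 and 3 agree on C2; apply C2→C6 and equate their C6 entries.
Rows 1 and 2 agree on C6; apply C6→C1, C4 and equate their C1, C4 entries.
Rows 1 and 2 agree on C4; apply C4→C3 and equate their C3 entries.
Row 1 is now all distinguished symbols — the join is lossless.

Yes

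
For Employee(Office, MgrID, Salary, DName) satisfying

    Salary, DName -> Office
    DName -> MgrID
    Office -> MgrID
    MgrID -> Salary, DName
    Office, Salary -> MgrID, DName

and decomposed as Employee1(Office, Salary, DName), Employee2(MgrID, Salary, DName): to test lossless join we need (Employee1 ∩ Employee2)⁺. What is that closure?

Office, MgrID, Salary, DName

Employee1 ∩ Employee2 = {Salary, DName}.
Salary, DName → Office applies, adding Office
DName → MgrID applies, adding MgrID
Closure: {Office, MgrID, Salary, DName}.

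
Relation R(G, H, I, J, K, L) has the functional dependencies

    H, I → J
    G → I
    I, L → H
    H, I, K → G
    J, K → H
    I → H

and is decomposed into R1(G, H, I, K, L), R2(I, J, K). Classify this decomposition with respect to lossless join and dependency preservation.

Lossless test: (I, K)⁺ = {G, H, I, J, K}, which contains all of one fragment — lossless.
Dependency preservation: the restricted closure of {J, K} across the fragments never reaches {H}, so J, K → H cannot be enforced without a join — not preserved.

lossless but not dependency-preserving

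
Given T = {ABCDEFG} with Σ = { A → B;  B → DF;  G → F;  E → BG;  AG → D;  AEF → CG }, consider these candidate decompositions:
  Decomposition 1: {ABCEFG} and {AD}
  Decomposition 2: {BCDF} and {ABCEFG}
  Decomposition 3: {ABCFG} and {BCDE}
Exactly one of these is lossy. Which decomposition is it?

Decomposition 3

Decomposition 1: common = {A}, closure = {ABDF} → lossless.
Decomposition 2: common = {BCF}, closure = {BCDF} → lossless.
Decomposition 3: common = {BC}, closure = {BCDF} → lossy.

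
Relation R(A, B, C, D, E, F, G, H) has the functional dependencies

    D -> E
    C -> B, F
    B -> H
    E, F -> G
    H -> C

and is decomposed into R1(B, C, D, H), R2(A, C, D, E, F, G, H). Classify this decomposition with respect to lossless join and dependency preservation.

Lossless test: (C, D, H)⁺ = {B, C, D, E, F, G, H}, which contains all of one fragment — lossless.
Dependency preservation: C → B, F is not contained in any single fragment, but the restricted closure of its left-hand side across the fragments still reaches the right-hand side; the remaining FDs each lie inside some fragment. All dependencies are preserved.

lossless and dependency-preserving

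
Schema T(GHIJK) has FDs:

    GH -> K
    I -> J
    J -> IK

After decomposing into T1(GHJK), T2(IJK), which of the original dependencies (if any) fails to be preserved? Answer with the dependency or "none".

none

GH → K lies within T1.
I → J lies within T2.
J → IK lies within T2.
Every dependency is enforceable on the fragments, so the decomposition is dependency-preserving.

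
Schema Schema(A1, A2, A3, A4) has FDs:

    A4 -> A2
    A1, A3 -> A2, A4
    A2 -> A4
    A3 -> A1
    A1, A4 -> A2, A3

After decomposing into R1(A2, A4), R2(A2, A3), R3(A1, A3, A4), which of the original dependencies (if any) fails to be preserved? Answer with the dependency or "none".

A4 → A2 lies within R1.
A1, A3 → A2, A4: restricted closure across fragments reaches A2, A4.
A2 → A4 lies within R1.
A3 → A1 lies within R3.
A1, A4 → A2, A3: restricted closure across fragments reaches A2, A3.
Every dependency is enforceable on the fragments, so the decomposition is dependency-preserving.

none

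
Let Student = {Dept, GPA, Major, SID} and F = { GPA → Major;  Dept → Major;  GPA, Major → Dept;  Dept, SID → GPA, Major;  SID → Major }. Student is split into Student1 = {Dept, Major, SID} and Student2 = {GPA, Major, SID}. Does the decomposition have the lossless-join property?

No

Common attributes: Student1 ∩ Student2 = {Major, SID}.
No dependency enlarges {Major, SID}, so (Major, SID)⁺ = {Major, SID}.
The closure contains neither all of Student1 = {Dept, Major, SID} nor all of Student2 = {GPA, Major, SID}, so the common attributes are not a superkey of either fragment. The join is lossy.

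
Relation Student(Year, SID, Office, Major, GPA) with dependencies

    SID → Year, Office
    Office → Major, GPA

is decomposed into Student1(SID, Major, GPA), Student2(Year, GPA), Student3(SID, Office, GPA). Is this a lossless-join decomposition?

Chase test. Columns are Year, SID, Office, Major, GPA; row i has aⱼ where attribute j ∈ Studenti, else bᵢⱼ.
Initial tableau (one row per fragment):
  row 1: b11 a2 b13 a4 a5
  row 2: a1 b22 b23 b24 a5
  row 3: b31 a2 a3 b34 a5
Rows 1 and 3 agree on SID; apply SID→Year, Office and equate their Year, Office entries.
Rows 1 and 3 agree on Office; apply Office→Major, GPA and equate their Major, GPA entries.
No row becomes fully distinguished — the join is lossy.

No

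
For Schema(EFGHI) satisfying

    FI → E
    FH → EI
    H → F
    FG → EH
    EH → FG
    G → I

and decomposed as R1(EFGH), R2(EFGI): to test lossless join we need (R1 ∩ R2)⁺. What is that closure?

EFGHI

R1 ∩ R2 = {EFG}.
FG → EH applies, adding H
G → I applies, adding I
Closure: {EFGHI}.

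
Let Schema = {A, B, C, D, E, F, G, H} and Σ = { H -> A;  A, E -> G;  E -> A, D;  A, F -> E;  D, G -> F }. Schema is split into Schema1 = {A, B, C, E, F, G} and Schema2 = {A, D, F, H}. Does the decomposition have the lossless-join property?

Common attributes: Schema1 ∩ Schema2 = {A, F}.
Closure of {A, F}: A, F → E applies, adding E; A, E → G applies, adding G; E → A, D applies, adding D. So (A, F)⁺ = {A, D, E, F, G}.
The closure contains neither all of Schema1 = {A, B, C, E, F, G} nor all of Schema2 = {A, D, F, H}, so the common attributes are not a superkey of either fragment. The join is lossy.

No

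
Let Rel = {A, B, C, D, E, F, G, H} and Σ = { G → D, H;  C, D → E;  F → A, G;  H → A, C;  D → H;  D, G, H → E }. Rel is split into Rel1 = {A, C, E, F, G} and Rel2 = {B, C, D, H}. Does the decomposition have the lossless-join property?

No

Common attributes: Rel1 ∩ Rel2 = {C}.
No dependency enlarges {C}, so (C)⁺ = {C}.
The closure contains neither all of Rel1 = {A, C, E, F, G} nor all of Rel2 = {B, C, D, H}, so the common attributes are not a superkey of either fragment. The join is lossy.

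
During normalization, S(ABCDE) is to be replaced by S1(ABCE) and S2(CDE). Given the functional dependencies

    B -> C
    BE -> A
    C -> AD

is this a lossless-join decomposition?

Common attributes: S1 ∩ S2 = {CE}.
Closure of {CE}: C → AD applies, adding AD. So (CE)⁺ = {ACDE}.
This closure contains every attribute of S2, so S1 ∩ S2 → S2. The join is lossless.

Yes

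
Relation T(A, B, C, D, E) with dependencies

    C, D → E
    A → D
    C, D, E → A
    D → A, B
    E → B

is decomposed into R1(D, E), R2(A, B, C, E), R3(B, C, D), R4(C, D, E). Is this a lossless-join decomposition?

Chase test. Columns are A, B, C, D, E; row i has aⱼ where attribute j ∈ Ri, else bᵢⱼ.
Initial tableau (one row per fragment):
  row 1: b11 b12 b13 a4 a5
  row 2: a1 a2 a3 b24 a5
  row 3: b31 a2 a3 a4 b35
  row 4: b41 b42 a3 a4 a5
Rows 3 and 4 agree on C, D; apply C, D→E and equate their E entries.
Rows 3 and 4 agree on C, D, E; apply C, D, E→A and equate their A entries.
Rows 1 and 3 agree on D; apply D→A, B and equate their A, B entries.
Rows 1 and 4 agree on D; apply D→A, B and equate their A, B entries.
No row becomes fully distinguished — the join is lossy.

No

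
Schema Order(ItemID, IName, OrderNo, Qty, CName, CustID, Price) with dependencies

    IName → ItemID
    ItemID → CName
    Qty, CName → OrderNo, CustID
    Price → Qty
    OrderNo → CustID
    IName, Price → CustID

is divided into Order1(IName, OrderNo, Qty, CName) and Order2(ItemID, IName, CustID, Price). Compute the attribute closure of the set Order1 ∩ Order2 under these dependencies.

ItemID, IName, CName

Order1 ∩ Order2 = {IName}.
IName → ItemID applies, adding ItemID
ItemID → CName applies, adding CName
Closure: {ItemID, IName, CName}.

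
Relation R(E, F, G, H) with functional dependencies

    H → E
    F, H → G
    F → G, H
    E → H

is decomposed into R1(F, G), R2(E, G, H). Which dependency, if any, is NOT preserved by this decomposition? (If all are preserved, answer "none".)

F → G, H

Check F → G, H: no single fragment contains all of {F, G, H}, and the restricted closure of {F} across the fragments never reaches {G, H}.
H → E is preserved.
F, H → G is preserved.
E → H is preserved.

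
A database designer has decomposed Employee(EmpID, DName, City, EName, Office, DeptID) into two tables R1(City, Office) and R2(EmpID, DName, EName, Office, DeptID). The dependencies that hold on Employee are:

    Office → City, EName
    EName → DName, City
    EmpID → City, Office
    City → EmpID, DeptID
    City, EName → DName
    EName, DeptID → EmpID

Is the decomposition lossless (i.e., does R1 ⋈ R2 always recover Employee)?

Yes

Common attributes: R1 ∩ R2 = {Office}.
Closure of {Office}: Office → City, EName applies, adding City, EName; EName → DName, City applies, adding DName; City → EmpID, DeptID applies, adding EmpID, DeptID. So (Office)⁺ = {EmpID, DName, City, EName, Office, DeptID}.
This closure contains every attribute of R1, so R1 ∩ R2 → R1. The join is lossless.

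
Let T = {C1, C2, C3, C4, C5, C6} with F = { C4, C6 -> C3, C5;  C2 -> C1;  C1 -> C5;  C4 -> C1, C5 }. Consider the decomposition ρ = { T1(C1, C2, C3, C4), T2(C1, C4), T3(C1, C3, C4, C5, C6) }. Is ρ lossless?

No

Chase test. Columns are C1, C2, C3, C4, C5, C6; row i has aⱼ where attribute j ∈ Ti, else bᵢⱼ.
Initial tableau (one row per fragment):
  row 1: a1 a2 a3 a4 b15 b16
  row 2: a1 b22 b23 a4 b25 b26
  row 3: a1 b32 a3 a4 a5 a6
Rows 1 and 2 agree on C1; apply C1→C5 and equate their C5 entries.
Rows 1 and 3 agree on C1; apply C1→C5 and equate their C5 entries.
No row becomes fully distinguished — the join is lossy.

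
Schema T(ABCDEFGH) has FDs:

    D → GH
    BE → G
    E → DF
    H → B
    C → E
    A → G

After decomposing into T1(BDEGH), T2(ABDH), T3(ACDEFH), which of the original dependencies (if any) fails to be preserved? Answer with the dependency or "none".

Check A → G: no single fragment contains all of {AG}, and the restricted closure of {A} across the fragments never reaches {G}.
D → GH is preserved.
BE → G is preserved.
E → DF is preserved.
H → B is preserved.
C → E is preserved.

A → G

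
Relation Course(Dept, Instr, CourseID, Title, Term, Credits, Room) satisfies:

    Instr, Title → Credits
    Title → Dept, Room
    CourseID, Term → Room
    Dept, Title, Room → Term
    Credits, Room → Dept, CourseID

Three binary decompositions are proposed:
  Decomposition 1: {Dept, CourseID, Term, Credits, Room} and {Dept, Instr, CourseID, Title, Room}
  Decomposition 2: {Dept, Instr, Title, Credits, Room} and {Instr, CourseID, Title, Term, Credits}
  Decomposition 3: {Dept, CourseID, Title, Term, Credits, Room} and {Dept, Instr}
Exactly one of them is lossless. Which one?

Decomposition 1: common = {Dept, CourseID, Room}, closure = {Dept, CourseID, Room} → lossy.
Decomposition 2: common = {Instr, Title, Credits}, closure = {Dept, Instr, CourseID, Title, Term, Credits, Room} → lossless.
Decomposition 3: common = {Dept}, closure = {Dept} → lossy.

Decomposition 2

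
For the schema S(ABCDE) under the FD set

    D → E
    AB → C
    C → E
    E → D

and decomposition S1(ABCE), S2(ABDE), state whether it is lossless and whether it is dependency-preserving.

Lossless test: (ABE)⁺ = {ABCDE}, which contains all of one fragment — lossless.
Dependency preservation: every FD's attributes lie within a single fragment, so each can be enforced locally — preserved.

lossless and dependency-preserving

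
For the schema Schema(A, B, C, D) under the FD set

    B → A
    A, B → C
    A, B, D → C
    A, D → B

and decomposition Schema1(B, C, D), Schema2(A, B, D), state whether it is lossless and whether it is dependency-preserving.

Lossless test: (B, D)⁺ = {A, B, C, D}, which contains all of one fragment — lossless.
Dependency preservation: A, B → C; A, B, D → C are not contained in any single fragment, but the restricted closure of each left-hand side across the fragments still reaches the right-hand side; the remaining FDs each lie inside some fragment. All dependencies are preserved.

lossless and dependency-preserving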